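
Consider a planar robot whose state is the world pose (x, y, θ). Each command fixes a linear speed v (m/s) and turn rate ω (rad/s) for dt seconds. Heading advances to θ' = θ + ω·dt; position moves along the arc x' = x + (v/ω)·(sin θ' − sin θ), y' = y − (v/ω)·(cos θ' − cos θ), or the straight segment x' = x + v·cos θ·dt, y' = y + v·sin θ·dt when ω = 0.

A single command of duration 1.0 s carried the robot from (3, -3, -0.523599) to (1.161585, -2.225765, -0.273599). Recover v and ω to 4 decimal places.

v = -2.0000, ω = 0.2500

Δθ = -0.273599 − -0.523599 = 0.250000
ω = Δθ/dt = 0.250000/1.0 = 0.2500
R = Δx/(sin θ' − sin θ) = -8.0000
v = R·ω = -8.0000·0.2500 = -2.0000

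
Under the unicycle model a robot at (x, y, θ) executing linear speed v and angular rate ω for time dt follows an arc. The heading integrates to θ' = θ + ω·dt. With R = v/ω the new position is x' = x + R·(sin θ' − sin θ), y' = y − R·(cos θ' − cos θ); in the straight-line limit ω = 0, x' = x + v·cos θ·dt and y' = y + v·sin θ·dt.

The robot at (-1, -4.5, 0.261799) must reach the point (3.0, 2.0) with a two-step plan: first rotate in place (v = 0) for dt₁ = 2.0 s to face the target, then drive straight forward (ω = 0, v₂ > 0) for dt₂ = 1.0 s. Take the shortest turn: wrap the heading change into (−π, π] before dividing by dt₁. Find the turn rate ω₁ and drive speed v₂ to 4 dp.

ω₁ = 0.3787, v₂ = 7.6322

heading to target = atan2(2−-4.5, 3−-1) = 1.0191
Δθ = wrap(1.0191 − 0.2618) = 0.7573; ω₁ = Δθ/dt₁ = 0.3787
distance = √((3−-1)² + (2−-4.5)²) = 7.6322; v₂ = distance/dt₂ = 7.6322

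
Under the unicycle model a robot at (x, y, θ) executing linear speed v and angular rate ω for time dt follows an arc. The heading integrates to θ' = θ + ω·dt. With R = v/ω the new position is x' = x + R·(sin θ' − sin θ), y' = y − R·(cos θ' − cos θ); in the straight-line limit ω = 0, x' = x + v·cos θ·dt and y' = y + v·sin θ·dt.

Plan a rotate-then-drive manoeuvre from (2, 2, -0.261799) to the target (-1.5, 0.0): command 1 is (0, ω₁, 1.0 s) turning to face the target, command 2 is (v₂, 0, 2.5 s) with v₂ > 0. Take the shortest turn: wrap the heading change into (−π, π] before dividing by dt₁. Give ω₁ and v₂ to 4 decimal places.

heading to target = atan2(0−2, -1.5−2) = -2.6224
Δθ = wrap(-2.6224 − -0.2618) = -2.3606; ω₁ = Δθ/dt₁ = -2.3606
distance = √((-1.5−2)² + (0−2)²) = 4.0311; v₂ = distance/dt₂ = 1.6125

ω₁ = -2.3606, v₂ = 1.6125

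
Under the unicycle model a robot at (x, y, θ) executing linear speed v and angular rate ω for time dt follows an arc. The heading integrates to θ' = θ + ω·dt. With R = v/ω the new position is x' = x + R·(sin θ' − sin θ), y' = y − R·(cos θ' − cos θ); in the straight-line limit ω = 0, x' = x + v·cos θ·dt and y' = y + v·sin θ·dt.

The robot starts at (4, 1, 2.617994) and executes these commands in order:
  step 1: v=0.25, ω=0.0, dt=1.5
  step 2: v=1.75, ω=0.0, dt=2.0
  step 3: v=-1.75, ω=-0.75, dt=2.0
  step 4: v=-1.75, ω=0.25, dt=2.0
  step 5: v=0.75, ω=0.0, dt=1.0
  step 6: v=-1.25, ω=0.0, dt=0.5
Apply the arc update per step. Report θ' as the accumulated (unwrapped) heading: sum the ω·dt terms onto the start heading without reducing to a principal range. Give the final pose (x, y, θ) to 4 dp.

(0.8721, -3.3718, 1.6180)

step 1: θ'=2.6180 (straight) → pose (3.6752, 1.1875, 2.6180)
step 2: θ'=2.6180 (straight) → pose (0.6442, 2.9375, 2.6180)
step 3: θ'=1.1180 (R=2.3333) → pose (1.5757, -0.1040, 1.1180)
step 4: θ'=1.6180 (R=-7.0000) → pose (0.8780, -3.4967, 1.6180)
step 5: θ'=1.6180 (straight) → pose (0.8427, -2.7475, 1.6180)
step 6: θ'=1.6180 (straight) → pose (0.8721, -3.3718, 1.6180)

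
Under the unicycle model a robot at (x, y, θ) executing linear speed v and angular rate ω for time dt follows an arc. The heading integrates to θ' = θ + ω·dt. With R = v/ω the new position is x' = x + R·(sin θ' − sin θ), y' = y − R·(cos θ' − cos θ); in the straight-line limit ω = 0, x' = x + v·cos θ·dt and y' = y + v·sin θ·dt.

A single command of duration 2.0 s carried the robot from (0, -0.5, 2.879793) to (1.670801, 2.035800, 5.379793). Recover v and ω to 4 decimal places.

Δθ = 5.379793 − 2.879793 = 2.500000
ω = Δθ/dt = 2.500000/2.0 = 1.2500
R = −Δy/(cos θ' − cos θ) = -1.6000
v = R·ω = -1.6000·1.2500 = -2.0000

v = -2.0000, ω = 1.2500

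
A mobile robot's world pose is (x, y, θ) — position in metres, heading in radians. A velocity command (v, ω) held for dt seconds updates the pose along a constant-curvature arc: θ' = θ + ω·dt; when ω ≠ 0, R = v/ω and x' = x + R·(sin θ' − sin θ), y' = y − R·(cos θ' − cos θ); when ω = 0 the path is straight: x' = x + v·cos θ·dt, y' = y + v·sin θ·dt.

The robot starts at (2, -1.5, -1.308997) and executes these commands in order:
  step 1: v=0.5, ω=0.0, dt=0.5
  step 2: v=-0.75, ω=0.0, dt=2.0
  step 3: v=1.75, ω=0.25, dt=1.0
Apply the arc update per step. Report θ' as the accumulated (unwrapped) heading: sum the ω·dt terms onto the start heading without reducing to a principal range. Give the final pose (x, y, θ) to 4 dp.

(2.3349, -1.9091, -1.0590)

step 1: θ'=-1.3090 (straight) → pose (2.0647, -1.7415, -1.3090)
step 2: θ'=-1.3090 (straight) → pose (1.6765, -0.2926, -1.3090)
step 3: θ'=-1.0590 (R=7.0000) → pose (2.3349, -1.9091, -1.0590)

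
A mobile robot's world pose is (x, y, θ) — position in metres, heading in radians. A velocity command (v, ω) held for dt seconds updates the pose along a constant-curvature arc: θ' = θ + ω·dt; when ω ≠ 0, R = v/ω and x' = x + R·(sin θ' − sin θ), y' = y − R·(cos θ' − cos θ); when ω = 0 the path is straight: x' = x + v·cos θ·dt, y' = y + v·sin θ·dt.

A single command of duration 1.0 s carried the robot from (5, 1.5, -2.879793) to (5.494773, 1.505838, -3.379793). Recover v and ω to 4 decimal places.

Δθ = -3.379793 − -2.879793 = -0.500000
ω = Δθ/dt = -0.500000/1.0 = -0.5000
R = Δx/(sin θ' − sin θ) = 1.0000
v = R·ω = 1.0000·-0.5000 = -0.5000

v = -0.5000, ω = -0.5000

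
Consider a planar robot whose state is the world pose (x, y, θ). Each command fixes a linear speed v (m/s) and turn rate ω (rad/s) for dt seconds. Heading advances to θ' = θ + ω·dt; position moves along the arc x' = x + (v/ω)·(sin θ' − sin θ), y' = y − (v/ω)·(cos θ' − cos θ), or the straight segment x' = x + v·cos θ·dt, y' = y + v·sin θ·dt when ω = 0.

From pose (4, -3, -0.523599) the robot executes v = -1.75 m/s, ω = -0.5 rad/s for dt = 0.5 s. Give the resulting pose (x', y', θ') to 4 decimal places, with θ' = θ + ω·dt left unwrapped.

θ' = -0.5236 + -0.5·0.5 = -0.7736
R = v/ω = -1.75/-0.5 = 3.5000
x' = 4 + 3.5000·(sin -0.7736 − sin -0.5236) = 3.3045
y' = -3 − 3.5000·(cos -0.7736 − cos -0.5236) = -2.4728

(3.3045, -2.4728, -0.7736)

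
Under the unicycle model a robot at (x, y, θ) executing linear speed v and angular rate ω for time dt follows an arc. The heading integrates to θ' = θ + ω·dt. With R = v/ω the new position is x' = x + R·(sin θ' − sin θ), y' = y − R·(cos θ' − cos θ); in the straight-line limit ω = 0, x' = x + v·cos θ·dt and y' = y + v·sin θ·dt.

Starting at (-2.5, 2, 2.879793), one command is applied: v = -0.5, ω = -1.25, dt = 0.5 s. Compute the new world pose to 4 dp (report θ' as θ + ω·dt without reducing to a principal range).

θ' = 2.8798 + -1.25·0.5 = 2.2548
R = v/ω = -0.5/-1.25 = 0.4000
x' = -2.5 + 0.4000·(sin 2.2548 − sin 2.8798) = -2.2935
y' = 2 − 0.4000·(cos 2.2548 − cos 2.8798) = 1.8664

(-2.2935, 1.8664, 2.2548)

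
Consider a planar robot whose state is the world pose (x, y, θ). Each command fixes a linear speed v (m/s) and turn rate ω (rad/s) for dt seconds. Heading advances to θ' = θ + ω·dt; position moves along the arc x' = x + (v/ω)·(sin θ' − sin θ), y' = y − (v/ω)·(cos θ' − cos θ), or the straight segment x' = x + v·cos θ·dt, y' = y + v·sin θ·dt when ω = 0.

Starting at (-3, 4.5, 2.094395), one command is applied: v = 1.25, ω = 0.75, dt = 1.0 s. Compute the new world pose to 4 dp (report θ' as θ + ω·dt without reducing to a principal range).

(-3.9553, 5.2603, 2.8444)

θ' = 2.0944 + 0.75·1.0 = 2.8444
R = v/ω = 1.25/0.75 = 1.6667
x' = -3 + 1.6667·(sin 2.8444 − sin 2.0944) = -3.9553
y' = 4.5 − 1.6667·(cos 2.8444 − cos 2.0944) = 5.2603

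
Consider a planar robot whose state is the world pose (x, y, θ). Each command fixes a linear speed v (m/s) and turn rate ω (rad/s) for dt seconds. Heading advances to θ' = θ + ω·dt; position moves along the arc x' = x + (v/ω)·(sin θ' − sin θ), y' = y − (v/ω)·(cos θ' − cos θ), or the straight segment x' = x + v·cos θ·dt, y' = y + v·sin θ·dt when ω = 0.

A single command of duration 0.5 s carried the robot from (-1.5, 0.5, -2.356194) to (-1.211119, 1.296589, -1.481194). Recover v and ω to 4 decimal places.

Δθ = -1.481194 − -2.356194 = 0.875000
ω = Δθ/dt = 0.875000/0.5 = 1.7500
R = −Δy/(cos θ' − cos θ) = -1.0000
v = R·ω = -1.0000·1.7500 = -1.7500

v = -1.7500, ω = 1.7500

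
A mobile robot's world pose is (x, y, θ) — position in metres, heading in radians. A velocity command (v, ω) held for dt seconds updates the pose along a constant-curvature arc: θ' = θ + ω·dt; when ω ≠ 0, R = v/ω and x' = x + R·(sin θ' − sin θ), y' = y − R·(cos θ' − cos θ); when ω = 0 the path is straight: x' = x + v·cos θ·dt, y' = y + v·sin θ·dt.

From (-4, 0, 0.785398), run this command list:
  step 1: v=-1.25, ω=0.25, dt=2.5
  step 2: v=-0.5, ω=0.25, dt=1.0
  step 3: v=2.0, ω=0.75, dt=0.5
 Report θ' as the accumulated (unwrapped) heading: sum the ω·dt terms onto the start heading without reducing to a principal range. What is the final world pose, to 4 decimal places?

step 1: θ'=1.4104 (R=-5.0000) → pose (-5.4003, -2.7370, 1.4104)
step 2: θ'=1.6604 (R=-2.0000) → pose (-5.4179, -3.2354, 1.6604)
step 3: θ'=2.0354 (R=2.6667) → pose (-5.6899, -2.2791, 2.0354)

(-5.6899, -2.2791, 2.0354)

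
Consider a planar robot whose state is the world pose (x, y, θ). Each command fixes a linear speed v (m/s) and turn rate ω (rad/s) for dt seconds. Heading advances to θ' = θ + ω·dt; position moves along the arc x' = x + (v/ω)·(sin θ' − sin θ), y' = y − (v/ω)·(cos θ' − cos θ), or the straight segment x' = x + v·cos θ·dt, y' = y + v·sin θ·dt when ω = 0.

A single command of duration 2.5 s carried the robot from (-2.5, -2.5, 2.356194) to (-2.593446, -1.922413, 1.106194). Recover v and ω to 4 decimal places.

v = 0.2500, ω = -0.5000

Δθ = 1.106194 − 2.356194 = -1.250000
ω = Δθ/dt = -1.250000/2.5 = -0.5000
R = −Δy/(cos θ' − cos θ) = -0.5000
v = R·ω = -0.5000·-0.5000 = 0.2500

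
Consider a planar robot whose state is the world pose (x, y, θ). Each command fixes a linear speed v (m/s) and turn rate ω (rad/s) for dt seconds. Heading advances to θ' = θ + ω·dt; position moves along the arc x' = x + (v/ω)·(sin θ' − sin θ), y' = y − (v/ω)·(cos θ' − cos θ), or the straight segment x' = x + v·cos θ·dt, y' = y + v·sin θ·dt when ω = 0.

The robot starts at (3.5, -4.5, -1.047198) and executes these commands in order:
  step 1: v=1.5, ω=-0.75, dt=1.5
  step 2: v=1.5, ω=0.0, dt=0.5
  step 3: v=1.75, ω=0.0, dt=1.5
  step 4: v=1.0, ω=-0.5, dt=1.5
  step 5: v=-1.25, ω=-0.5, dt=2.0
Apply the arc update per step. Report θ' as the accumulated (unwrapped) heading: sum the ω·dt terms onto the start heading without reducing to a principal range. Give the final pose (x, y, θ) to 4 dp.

step 1: θ'=-2.1722 (R=-2.0000) → pose (3.4170, -6.6316, -2.1722)
step 2: θ'=-2.1722 (straight) → pose (2.9927, -7.2500, -2.1722)
step 3: θ'=-2.1722 (straight) → pose (1.5075, -9.4144, -2.1722)
step 4: θ'=-2.9222 (R=-2.0000) → pose (0.2937, -10.2349, -2.9222)
step 5: θ'=-3.9222 (R=2.5000) → pose (2.5970, -10.8987, -3.9222)

(2.5970, -10.8987, -3.9222)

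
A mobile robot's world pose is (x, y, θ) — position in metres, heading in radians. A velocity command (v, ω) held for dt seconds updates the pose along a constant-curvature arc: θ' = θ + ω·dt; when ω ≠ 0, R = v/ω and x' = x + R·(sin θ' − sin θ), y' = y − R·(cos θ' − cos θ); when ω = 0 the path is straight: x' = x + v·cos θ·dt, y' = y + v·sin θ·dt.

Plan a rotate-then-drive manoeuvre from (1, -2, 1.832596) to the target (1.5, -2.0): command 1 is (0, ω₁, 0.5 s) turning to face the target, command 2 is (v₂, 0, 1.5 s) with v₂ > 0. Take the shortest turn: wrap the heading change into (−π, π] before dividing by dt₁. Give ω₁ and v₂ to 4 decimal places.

heading to target = atan2(-2−-2, 1.5−1) = 0.0000
Δθ = wrap(0.0000 − 1.8326) = -1.8326; ω₁ = Δθ/dt₁ = -3.6652
distance = √((1.5−1)² + (-2−-2)²) = 0.5000; v₂ = distance/dt₂ = 0.3333

ω₁ = -3.6652, v₂ = 0.3333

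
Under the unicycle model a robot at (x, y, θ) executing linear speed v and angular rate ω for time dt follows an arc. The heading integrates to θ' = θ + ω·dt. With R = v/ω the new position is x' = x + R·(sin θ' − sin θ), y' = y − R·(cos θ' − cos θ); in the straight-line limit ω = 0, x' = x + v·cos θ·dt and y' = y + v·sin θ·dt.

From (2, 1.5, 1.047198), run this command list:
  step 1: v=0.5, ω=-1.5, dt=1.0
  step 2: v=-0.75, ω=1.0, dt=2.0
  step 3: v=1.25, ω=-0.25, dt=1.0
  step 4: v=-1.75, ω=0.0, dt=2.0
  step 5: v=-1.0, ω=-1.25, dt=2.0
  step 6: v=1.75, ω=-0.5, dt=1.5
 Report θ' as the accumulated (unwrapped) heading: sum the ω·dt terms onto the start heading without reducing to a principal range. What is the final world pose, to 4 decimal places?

step 1: θ'=-0.4528 (R=-0.3333) → pose (2.4345, 1.6331, -0.4528)
step 2: θ'=1.5472 (R=-0.7500) → pose (1.3566, 0.9764, 1.5472)
step 3: θ'=1.2972 (R=-5.0000) → pose (1.5412, 2.2094, 1.2972)
step 4: θ'=1.2972 (straight) → pose (0.5955, -1.1605, 1.2972)
step 5: θ'=-1.2028 (R=0.8000) → pose (-0.9212, -1.2321, -1.2028)
step 6: θ'=-1.9528 (R=-3.5000) → pose (-0.9392, -3.7959, -1.9528)

(-0.9392, -3.7959, -1.9528)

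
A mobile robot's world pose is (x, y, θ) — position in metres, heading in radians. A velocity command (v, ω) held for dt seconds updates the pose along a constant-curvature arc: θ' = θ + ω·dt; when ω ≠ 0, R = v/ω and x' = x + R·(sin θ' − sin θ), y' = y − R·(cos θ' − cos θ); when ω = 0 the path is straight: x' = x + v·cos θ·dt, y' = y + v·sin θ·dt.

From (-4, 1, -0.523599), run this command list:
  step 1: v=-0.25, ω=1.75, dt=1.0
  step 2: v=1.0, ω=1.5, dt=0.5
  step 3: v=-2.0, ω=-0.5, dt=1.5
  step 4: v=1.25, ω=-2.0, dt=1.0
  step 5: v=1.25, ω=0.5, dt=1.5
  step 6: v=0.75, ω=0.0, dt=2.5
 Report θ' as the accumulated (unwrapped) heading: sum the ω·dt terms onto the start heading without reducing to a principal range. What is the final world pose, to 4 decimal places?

(0.4561, -2.0351, -0.0236)

step 1: θ'=1.2264 (R=-0.1429) → pose (-4.2059, 0.9245, 1.2264)
step 2: θ'=1.9764 (R=0.6667) → pose (-4.2208, 1.4126, 1.9764)
step 3: θ'=1.2264 (R=4.0000) → pose (-4.1312, -1.5162, 1.2264)
step 4: θ'=-0.7736 (R=-0.6250) → pose (-3.1062, -1.2801, -0.7736)
step 5: θ'=-0.0236 (R=2.5000) → pose (-1.4184, -1.9909, -0.0236)
step 6: θ'=-0.0236 (straight) → pose (0.4561, -2.0351, -0.0236)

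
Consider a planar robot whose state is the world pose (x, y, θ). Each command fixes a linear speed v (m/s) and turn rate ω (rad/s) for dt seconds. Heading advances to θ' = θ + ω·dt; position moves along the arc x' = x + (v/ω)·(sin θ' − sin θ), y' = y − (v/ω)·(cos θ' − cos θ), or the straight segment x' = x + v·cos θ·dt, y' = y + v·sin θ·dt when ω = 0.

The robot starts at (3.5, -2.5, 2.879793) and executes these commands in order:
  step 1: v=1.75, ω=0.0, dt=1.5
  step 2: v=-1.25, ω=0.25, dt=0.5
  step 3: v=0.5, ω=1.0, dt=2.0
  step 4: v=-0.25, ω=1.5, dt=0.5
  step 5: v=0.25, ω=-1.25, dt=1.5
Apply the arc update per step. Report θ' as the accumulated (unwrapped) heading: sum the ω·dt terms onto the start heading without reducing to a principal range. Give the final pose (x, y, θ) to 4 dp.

step 1: θ'=2.8798 (straight) → pose (0.9644, -1.8206, 2.8798)
step 2: θ'=3.0048 (R=-5.0000) → pose (1.5767, -1.9443, 3.0048)
step 3: θ'=5.0048 (R=0.5000) → pose (1.0297, -2.5837, 5.0048)
step 4: θ'=5.7548 (R=-0.1667) → pose (0.9541, -2.4878, 5.7548)
step 5: θ'=3.8798 (R=-0.2000) → pose (0.9879, -2.8085, 3.8798)

(0.9879, -2.8085, 3.8798)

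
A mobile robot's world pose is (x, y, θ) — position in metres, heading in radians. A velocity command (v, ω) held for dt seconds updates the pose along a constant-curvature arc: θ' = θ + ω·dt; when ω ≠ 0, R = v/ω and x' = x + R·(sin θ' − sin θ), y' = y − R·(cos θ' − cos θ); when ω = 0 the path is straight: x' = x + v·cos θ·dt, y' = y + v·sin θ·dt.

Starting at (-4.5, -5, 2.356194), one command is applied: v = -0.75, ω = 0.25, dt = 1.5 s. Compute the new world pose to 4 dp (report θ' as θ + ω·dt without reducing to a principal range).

(-3.5756, -5.6296, 2.7312)

θ' = 2.3562 + 0.25·1.5 = 2.7312
R = v/ω = -0.75/0.25 = -3.0000
x' = -4.5 + -3.0000·(sin 2.7312 − sin 2.3562) = -3.5756
y' = -5 − -3.0000·(cos 2.7312 − cos 2.3562) = -5.6296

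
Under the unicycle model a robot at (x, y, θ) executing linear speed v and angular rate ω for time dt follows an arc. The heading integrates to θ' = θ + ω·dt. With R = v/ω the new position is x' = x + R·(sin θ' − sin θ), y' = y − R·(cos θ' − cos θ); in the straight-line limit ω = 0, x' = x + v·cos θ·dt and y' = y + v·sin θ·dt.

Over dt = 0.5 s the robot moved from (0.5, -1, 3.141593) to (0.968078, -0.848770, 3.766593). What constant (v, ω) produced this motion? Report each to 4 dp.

Δθ = 3.766593 − 3.141593 = 0.625000
ω = Δθ/dt = 0.625000/0.5 = 1.2500
R = Δx/(sin θ' − sin θ) = -0.8000
v = R·ω = -0.8000·1.2500 = -1.0000

v = -1.0000, ω = 1.2500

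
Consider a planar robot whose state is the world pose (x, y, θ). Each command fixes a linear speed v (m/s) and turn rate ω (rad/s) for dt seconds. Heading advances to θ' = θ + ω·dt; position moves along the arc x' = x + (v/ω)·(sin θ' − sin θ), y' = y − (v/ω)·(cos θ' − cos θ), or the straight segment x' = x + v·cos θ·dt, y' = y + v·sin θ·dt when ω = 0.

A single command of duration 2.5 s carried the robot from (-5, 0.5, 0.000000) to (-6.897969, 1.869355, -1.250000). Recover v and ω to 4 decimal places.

v = -1.0000, ω = -0.5000

Δθ = -1.250000 − 0.000000 = -1.250000
ω = Δθ/dt = -1.250000/2.5 = -0.5000
R = Δx/(sin θ' − sin θ) = 2.0000
v = R·ω = 2.0000·-0.5000 = -1.0000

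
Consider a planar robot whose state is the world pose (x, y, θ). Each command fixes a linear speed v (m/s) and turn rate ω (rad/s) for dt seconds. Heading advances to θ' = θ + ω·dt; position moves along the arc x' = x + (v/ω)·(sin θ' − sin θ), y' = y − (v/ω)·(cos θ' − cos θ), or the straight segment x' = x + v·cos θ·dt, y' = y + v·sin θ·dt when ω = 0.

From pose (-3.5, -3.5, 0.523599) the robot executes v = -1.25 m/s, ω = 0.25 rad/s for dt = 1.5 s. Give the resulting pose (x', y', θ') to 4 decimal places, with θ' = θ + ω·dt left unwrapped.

θ' = 0.5236 + 0.25·1.5 = 0.8986
R = v/ω = -1.25/0.25 = -5.0000
x' = -3.5 + -5.0000·(sin 0.8986 − sin 0.5236) = -4.9123
y' = -3.5 − -5.0000·(cos 0.8986 − cos 0.5236) = -4.7166

(-4.9123, -4.7166, 0.8986)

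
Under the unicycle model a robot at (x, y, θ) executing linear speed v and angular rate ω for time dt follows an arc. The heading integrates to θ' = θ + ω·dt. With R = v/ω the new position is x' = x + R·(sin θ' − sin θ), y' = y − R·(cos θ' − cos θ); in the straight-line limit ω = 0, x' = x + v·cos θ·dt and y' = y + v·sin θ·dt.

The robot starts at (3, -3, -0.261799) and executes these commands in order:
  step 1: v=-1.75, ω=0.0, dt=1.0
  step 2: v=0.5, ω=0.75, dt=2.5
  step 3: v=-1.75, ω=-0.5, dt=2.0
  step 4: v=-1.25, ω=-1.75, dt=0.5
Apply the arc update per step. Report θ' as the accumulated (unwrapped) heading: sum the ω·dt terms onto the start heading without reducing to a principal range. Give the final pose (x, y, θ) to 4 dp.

(0.0697, -4.9914, -0.2618)

step 1: θ'=-0.2618 (straight) → pose (1.3096, -2.5471, -0.2618)
step 2: θ'=1.6132 (R=0.6667) → pose (2.1482, -1.8749, 1.6132)
step 3: θ'=0.6132 (R=3.5000) → pose (0.6656, -4.8856, 0.6132)
step 4: θ'=-0.2618 (R=0.7143) → pose (0.0697, -4.9914, -0.2618)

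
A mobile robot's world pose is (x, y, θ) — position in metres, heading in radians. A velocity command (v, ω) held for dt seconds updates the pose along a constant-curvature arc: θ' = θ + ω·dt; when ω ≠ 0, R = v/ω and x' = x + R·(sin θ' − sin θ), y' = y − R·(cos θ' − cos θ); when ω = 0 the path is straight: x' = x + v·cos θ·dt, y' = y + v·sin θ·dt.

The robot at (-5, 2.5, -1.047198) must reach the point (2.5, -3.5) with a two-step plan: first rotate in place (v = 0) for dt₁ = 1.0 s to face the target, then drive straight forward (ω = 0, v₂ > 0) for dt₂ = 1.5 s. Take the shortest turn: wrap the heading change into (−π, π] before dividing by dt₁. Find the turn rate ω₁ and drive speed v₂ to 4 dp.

heading to target = atan2(-3.5−2.5, 2.5−-5) = -0.6747
Δθ = wrap(-0.6747 − -1.0472) = 0.3725; ω₁ = Δθ/dt₁ = 0.3725
distance = √((2.5−-5)² + (-3.5−2.5)²) = 9.6047; v₂ = distance/dt₂ = 6.4031

ω₁ = 0.3725, v₂ = 6.4031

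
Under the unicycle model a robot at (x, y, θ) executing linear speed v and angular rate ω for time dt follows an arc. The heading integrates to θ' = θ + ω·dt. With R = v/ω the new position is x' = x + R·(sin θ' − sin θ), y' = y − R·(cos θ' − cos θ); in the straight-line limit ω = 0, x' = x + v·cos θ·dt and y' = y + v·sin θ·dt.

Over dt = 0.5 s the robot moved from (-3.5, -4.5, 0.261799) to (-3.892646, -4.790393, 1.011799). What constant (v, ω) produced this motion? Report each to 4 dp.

v = -1.0000, ω = 1.5000

Δθ = 1.011799 − 0.261799 = 0.750000
ω = Δθ/dt = 0.750000/0.5 = 1.5000
R = Δx/(sin θ' − sin θ) = -0.6667
v = R·ω = -0.6667·1.5000 = -1.0000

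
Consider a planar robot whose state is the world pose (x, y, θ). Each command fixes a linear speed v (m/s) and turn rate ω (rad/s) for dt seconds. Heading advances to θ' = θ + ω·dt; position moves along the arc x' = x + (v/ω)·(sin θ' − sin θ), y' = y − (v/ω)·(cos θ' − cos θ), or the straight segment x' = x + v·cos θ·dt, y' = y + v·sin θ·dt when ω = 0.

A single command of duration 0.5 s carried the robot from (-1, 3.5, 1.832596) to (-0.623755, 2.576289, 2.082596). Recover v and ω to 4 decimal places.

v = -2.0000, ω = 0.5000

Δθ = 2.082596 − 1.832596 = 0.250000
ω = Δθ/dt = 0.250000/0.5 = 0.5000
R = −Δy/(cos θ' − cos θ) = -4.0000
v = R·ω = -4.0000·0.5000 = -2.0000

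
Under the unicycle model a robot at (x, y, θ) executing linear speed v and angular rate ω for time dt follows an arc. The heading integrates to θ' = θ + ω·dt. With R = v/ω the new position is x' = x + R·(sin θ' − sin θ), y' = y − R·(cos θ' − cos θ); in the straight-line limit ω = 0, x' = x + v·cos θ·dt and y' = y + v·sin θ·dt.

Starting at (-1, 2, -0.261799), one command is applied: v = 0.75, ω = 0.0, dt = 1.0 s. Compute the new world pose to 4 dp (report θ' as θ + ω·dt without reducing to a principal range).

θ' = -0.2618 + 0.0·1.0 = -0.2618
ω = 0 → straight: x' = -1 + 0.75·cos(-0.2618)·1.0 = -0.2756
y' = 2 + 0.75·sin(-0.2618)·1.0 = 1.8059

(-0.2756, 1.8059, -0.2618)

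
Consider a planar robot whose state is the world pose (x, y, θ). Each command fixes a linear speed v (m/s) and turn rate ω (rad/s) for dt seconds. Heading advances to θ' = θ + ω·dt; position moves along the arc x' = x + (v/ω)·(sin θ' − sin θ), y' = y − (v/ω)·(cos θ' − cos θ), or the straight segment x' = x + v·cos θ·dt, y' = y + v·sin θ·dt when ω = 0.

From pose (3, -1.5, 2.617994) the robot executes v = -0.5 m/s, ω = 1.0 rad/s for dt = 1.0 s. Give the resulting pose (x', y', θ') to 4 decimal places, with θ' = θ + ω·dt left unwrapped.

θ' = 2.6180 + 1.0·1.0 = 3.6180
R = v/ω = -0.5/1.0 = -0.5000
x' = 3 + -0.5000·(sin 3.6180 − sin 2.6180) = 3.4793
y' = -1.5 − -0.5000·(cos 3.6180 − cos 2.6180) = -1.5113

(3.4793, -1.5113, 3.6180)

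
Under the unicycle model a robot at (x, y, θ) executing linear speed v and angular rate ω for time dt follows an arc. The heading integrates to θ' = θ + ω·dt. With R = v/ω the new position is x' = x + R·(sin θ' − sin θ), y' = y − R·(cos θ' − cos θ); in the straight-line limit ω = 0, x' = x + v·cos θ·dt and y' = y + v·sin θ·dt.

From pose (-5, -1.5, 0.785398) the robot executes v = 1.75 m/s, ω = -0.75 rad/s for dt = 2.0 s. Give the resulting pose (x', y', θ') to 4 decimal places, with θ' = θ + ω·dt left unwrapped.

(-1.8210, -1.3874, -0.7146)

θ' = 0.7854 + -0.75·2.0 = -0.7146
R = v/ω = 1.75/-0.75 = -2.3333
x' = -5 + -2.3333·(sin -0.7146 − sin 0.7854) = -1.8210
y' = -1.5 − -2.3333·(cos -0.7146 − cos 0.7854) = -1.3874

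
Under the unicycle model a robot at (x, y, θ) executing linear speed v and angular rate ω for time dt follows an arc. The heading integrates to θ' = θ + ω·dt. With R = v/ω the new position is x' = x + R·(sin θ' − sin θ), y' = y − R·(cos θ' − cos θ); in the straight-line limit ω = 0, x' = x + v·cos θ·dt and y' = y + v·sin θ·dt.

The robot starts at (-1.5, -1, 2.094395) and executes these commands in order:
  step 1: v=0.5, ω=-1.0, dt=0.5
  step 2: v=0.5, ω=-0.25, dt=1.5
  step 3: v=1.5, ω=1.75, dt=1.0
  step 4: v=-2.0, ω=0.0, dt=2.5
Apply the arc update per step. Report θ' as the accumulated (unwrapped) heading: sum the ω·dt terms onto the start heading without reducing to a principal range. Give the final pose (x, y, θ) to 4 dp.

(2.8230, 0.2566, 2.9694)

step 1: θ'=1.5944 (R=-0.5000) → pose (-1.5668, -0.7618, 1.5944)
step 2: θ'=1.2194 (R=-2.0000) → pose (-1.4452, -0.0262, 1.2194)
step 3: θ'=2.9694 (R=0.8571) → pose (-2.1031, 1.1133, 2.9694)
step 4: θ'=2.9694 (straight) → pose (2.8230, 0.2566, 2.9694)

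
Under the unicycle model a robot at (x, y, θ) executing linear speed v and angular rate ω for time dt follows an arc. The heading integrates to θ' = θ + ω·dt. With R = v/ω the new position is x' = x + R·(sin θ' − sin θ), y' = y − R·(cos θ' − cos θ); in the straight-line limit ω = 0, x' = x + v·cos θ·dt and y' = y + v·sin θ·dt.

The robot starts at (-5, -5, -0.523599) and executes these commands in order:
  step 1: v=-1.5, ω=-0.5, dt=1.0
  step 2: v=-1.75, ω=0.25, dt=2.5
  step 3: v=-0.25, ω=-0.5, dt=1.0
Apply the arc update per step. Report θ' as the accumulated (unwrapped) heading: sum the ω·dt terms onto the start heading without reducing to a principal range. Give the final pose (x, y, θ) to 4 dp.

(-9.5201, -1.0042, -0.8986)

step 1: θ'=-1.0236 (R=3.0000) → pose (-6.0620, -3.9628, -1.0236)
step 2: θ'=-0.3986 (R=-7.0000) → pose (-9.3230, -1.1536, -0.3986)
step 3: θ'=-0.8986 (R=0.5000) → pose (-9.5201, -1.0042, -0.8986)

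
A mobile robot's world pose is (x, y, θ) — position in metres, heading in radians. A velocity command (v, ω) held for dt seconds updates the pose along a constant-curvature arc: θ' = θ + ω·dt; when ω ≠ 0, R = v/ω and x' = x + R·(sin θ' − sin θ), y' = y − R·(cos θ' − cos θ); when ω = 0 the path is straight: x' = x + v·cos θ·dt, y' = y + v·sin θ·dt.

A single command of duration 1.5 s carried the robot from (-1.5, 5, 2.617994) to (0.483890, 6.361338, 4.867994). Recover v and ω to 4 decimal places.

Δθ = 4.867994 − 2.617994 = 2.250000
ω = Δθ/dt = 2.250000/1.5 = 1.5000
R = Δx/(sin θ' − sin θ) = -1.3333
v = R·ω = -1.3333·1.5000 = -2.0000

v = -2.0000, ω = 1.5000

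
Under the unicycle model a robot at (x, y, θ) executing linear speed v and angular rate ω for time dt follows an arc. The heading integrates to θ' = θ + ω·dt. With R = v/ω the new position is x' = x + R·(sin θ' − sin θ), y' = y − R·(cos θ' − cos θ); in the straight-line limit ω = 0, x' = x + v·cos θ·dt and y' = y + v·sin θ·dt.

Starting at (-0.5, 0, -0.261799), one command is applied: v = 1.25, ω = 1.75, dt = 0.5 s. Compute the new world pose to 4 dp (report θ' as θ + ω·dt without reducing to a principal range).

θ' = -0.2618 + 1.75·0.5 = 0.6132
R = v/ω = 1.25/1.75 = 0.7143
x' = -0.5 + 0.7143·(sin 0.6132 − sin -0.2618) = 0.0959
y' = 0 − 0.7143·(cos 0.6132 − cos -0.2618) = 0.1058

(0.0959, 0.1058, 0.6132)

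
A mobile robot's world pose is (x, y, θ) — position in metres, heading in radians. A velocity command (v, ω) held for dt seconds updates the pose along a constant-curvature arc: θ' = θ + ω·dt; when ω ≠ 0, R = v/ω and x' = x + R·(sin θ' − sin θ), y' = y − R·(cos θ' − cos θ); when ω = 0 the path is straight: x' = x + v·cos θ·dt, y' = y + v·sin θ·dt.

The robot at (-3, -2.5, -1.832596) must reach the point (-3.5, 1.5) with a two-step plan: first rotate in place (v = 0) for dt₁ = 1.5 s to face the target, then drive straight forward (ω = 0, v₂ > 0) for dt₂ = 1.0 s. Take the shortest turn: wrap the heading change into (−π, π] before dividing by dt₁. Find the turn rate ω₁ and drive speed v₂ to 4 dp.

ω₁ = -1.8370, v₂ = 4.0311

heading to target = atan2(1.5−-2.5, -3.5−-3) = 1.6952
Δθ = wrap(1.6952 − -1.8326) = -2.7554; ω₁ = Δθ/dt₁ = -1.8370
distance = √((-3.5−-3)² + (1.5−-2.5)²) = 4.0311; v₂ = distance/dt₂ = 4.0311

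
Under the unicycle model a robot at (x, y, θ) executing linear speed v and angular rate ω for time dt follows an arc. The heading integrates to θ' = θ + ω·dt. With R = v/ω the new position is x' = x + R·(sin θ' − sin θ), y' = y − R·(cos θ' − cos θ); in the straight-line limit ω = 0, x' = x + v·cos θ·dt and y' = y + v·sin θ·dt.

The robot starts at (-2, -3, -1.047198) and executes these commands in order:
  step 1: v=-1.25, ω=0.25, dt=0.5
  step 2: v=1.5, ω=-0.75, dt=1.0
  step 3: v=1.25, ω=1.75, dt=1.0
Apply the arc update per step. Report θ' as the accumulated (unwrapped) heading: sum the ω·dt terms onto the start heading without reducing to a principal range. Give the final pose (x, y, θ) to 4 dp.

step 1: θ'=-0.9222 (R=-5.0000) → pose (-2.3455, -2.4796, -0.9222)
step 2: θ'=-1.6722 (R=-2.0000) → pose (-1.9496, -3.8902, -1.6722)
step 3: θ'=0.0778 (R=0.7143) → pose (-1.1835, -4.6747, 0.0778)

(-1.1835, -4.6747, 0.0778)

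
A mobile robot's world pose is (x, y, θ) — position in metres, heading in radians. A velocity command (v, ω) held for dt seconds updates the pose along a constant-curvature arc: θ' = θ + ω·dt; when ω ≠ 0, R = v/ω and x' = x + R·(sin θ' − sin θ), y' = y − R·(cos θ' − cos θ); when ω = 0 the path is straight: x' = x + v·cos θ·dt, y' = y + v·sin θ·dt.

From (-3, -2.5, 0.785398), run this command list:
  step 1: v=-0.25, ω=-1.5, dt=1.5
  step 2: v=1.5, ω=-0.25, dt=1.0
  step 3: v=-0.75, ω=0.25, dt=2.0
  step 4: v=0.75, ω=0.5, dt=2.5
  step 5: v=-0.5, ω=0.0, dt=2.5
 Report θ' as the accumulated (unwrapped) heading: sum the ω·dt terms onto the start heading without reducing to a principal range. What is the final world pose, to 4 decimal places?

(-3.2593, -3.4398, 0.0354)

step 1: θ'=-1.4646 (R=0.1667) → pose (-3.2836, -2.3998, -1.4646)
step 2: θ'=-1.7146 (R=-6.0000) → pose (-3.3117, -3.8956, -1.7146)
step 3: θ'=-1.2146 (R=-3.0000) → pose (-3.4691, -2.4196, -1.2146)
step 4: θ'=0.0354 (R=1.5000) → pose (-2.0101, -3.3956, 0.0354)
step 5: θ'=0.0354 (straight) → pose (-3.2593, -3.4398, 0.0354)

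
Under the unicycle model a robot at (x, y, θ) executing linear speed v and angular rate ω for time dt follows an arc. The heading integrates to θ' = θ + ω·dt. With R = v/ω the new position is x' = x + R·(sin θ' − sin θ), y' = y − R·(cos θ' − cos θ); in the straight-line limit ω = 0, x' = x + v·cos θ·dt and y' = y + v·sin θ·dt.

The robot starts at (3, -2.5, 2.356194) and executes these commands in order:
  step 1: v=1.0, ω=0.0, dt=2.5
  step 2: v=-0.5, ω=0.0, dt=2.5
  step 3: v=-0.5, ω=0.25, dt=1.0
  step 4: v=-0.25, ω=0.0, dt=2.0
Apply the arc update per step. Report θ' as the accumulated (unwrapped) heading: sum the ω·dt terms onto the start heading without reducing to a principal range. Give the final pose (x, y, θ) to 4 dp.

step 1: θ'=2.3562 (straight) → pose (1.2322, -0.7322, 2.3562)
step 2: θ'=2.3562 (straight) → pose (2.1161, -1.6161, 2.3562)
step 3: θ'=2.6062 (R=-2.0000) → pose (2.5100, -1.9220, 2.6062)
step 4: θ'=2.6062 (straight) → pose (2.9400, -2.1771, 2.6062)

(2.9400, -2.1771, 2.6062)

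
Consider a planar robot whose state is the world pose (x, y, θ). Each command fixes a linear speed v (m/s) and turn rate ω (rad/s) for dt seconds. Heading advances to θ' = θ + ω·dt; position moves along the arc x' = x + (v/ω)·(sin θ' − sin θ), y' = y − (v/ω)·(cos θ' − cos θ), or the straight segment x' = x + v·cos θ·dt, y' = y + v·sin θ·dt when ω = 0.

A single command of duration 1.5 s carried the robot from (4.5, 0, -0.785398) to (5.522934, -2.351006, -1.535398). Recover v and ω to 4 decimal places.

Δθ = -1.535398 − -0.785398 = -0.750000
ω = Δθ/dt = -0.750000/1.5 = -0.5000
R = −Δy/(cos θ' − cos θ) = -3.5000
v = R·ω = -3.5000·-0.5000 = 1.7500

v = 1.7500, ω = -0.5000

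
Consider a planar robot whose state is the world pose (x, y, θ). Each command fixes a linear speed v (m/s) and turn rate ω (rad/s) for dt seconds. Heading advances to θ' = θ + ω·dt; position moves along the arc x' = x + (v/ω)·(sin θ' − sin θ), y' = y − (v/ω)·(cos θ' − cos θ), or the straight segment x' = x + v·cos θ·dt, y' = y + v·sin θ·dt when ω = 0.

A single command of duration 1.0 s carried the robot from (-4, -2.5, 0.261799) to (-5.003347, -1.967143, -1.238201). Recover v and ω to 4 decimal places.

v = -1.2500, ω = -1.5000

Δθ = -1.238201 − 0.261799 = -1.500000
ω = Δθ/dt = -1.500000/1.0 = -1.5000
R = Δx/(sin θ' − sin θ) = 0.8333
v = R·ω = 0.8333·-1.5000 = -1.2500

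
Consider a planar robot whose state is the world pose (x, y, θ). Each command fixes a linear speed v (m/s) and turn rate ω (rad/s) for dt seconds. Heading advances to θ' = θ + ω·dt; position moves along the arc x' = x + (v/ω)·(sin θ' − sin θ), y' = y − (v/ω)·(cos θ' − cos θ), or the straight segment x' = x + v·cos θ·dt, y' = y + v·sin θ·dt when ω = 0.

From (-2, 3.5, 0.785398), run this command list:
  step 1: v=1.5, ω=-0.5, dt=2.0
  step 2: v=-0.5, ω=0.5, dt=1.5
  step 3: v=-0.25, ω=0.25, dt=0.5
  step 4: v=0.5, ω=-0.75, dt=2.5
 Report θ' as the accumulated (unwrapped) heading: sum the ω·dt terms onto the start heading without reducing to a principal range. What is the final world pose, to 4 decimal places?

(0.9676, 3.8285, -1.2146)

step 1: θ'=-0.2146 (R=-3.0000) → pose (0.7602, 4.3099, -0.2146)
step 2: θ'=0.5354 (R=-1.0000) → pose (0.0371, 4.1929, 0.5354)
step 3: θ'=0.6604 (R=-1.0000) → pose (-0.0662, 4.1225, 0.6604)
step 4: θ'=-1.2146 (R=-0.6667) → pose (0.9676, 3.8285, -1.2146)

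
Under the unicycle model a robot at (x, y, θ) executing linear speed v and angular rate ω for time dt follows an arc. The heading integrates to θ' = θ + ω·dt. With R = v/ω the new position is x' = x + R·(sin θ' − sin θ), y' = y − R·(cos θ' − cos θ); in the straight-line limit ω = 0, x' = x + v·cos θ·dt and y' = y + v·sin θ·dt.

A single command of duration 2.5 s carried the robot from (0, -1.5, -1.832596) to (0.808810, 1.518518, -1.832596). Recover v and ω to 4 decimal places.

v = -1.2500, ω = 0.0000

Δθ = -1.832596 − -1.832596 = 0.000000
ω = Δθ/dt = 0.000000/2.5 = 0.0000
ω = 0 → v = (Δx·cos θ + Δy·sin θ)/dt = -1.2500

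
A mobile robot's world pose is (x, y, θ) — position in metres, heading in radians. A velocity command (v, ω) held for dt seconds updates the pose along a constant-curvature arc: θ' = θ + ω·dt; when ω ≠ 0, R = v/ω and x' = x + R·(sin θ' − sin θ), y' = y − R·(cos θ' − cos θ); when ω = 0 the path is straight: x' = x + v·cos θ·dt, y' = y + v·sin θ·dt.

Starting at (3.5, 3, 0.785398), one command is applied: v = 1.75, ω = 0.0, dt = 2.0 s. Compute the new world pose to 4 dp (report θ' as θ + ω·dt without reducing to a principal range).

(5.9749, 5.4749, 0.7854)

θ' = 0.7854 + 0.0·2.0 = 0.7854
ω = 0 → straight: x' = 3.5 + 1.75·cos(0.7854)·2.0 = 5.9749
y' = 3 + 1.75·sin(0.7854)·2.0 = 5.4749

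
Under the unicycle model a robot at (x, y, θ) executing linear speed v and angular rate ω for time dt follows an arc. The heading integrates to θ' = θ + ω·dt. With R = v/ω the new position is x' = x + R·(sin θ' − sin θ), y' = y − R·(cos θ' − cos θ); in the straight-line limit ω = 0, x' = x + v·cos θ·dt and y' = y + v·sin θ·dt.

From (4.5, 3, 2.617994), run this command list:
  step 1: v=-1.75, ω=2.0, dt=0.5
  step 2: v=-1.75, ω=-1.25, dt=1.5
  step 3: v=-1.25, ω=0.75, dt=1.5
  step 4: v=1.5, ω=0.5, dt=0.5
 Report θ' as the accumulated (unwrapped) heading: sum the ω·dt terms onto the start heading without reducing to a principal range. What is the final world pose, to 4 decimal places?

(7.8120, 0.7676, 3.1180)

step 1: θ'=3.6180 (R=-0.8750) → pose (5.3388, 2.9802, 3.6180)
step 2: θ'=1.7430 (R=1.4000) → pose (7.3601, 1.9760, 1.7430)
step 3: θ'=2.8680 (R=-1.6667) → pose (8.5518, 0.6569, 2.8680)
step 4: θ'=3.1180 (R=3.0000) → pose (7.8120, 0.7676, 3.1180)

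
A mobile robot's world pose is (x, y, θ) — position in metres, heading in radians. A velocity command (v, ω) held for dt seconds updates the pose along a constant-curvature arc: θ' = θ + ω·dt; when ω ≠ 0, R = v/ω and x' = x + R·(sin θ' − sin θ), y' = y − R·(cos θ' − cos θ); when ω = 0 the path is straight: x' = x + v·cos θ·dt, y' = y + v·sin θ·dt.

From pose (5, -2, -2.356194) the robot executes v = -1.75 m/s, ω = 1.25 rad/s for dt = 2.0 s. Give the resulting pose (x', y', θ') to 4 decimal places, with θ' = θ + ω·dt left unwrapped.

(3.8094, 0.3755, 0.1438)

θ' = -2.3562 + 1.25·2.0 = 0.1438
R = v/ω = -1.75/1.25 = -1.4000
x' = 5 + -1.4000·(sin 0.1438 − sin -2.3562) = 3.8094
y' = -2 − -1.4000·(cos 0.1438 − cos -2.3562) = 0.3755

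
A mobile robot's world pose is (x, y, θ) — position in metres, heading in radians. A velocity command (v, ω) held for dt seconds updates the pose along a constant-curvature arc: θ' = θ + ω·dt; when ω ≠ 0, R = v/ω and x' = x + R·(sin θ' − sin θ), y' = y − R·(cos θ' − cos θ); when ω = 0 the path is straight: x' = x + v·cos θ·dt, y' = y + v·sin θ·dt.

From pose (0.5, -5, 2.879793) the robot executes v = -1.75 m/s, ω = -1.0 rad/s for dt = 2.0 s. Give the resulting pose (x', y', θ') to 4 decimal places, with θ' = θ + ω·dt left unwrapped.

θ' = 2.8798 + -1.0·2.0 = 0.8798
R = v/ω = -1.75/-1.0 = 1.7500
x' = 0.5 + 1.7500·(sin 0.8798 − sin 2.8798) = 1.3956
y' = -5 − 1.7500·(cos 0.8798 − cos 2.8798) = -7.8057

(1.3956, -7.8057, 0.8798)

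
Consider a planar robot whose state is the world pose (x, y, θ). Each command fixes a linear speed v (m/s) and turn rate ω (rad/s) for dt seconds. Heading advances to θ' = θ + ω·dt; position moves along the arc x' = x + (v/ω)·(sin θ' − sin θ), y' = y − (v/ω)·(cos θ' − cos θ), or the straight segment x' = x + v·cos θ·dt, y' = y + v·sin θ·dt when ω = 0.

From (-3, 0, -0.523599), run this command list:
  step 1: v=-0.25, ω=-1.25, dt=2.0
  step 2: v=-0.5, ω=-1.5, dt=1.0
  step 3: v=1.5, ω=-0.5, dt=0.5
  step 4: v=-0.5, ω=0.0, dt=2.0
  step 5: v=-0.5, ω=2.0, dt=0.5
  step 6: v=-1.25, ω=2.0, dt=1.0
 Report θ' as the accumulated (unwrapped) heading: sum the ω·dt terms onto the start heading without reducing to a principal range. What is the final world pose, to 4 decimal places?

(-1.5825, 0.0131, -1.7736)

step 1: θ'=-3.0236 (R=0.2000) → pose (-2.9235, 0.3718, -3.0236)
step 2: θ'=-4.5236 (R=0.3333) → pose (-2.5569, 0.1034, -4.5236)
step 3: θ'=-4.7736 (R=-3.0000) → pose (-2.6046, 0.8499, -4.7736)
step 4: θ'=-4.7736 (straight) → pose (-2.6658, -0.1482, -4.7736)
step 5: θ'=-3.7736 (R=-0.2500) → pose (-2.5639, -0.3652, -3.7736)
step 6: θ'=-1.7736 (R=-0.6250) → pose (-1.5825, 0.0131, -1.7736)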